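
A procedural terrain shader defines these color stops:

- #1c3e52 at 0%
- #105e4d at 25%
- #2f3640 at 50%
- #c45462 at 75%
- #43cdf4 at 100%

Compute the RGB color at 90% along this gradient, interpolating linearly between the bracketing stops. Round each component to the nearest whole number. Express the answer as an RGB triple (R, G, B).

90% lies between the 75% and 100% stops, so the local fraction is t = (90 − 75)/(100 − 75) = 15/25 ≈ 0.6.
#c45462 → (196, 84, 98); #43cdf4 → (67, 205, 244).
R = 196 + 0.6 × (67 − 196) = 118.6 → 119
G = 84 + 0.6 × (205 − 84) = 156.6 → 157
B = 98 + 0.6 × (244 − 98) = 185.6 → 186

(119, 157, 186)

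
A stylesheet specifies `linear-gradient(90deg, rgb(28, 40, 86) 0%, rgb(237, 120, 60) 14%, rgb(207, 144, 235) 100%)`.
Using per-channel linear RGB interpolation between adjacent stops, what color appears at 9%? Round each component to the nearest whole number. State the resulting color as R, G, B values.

9% lies between the 0% and 14% stops, so the local fraction is t = (9 − 0)/(14 − 0) = 9/14 ≈ 0.6429.
R = 28 + 0.6429 × (237 − 28) = 162.366 → 162
G = 40 + 0.6429 × (120 − 40) = 91.432 → 91
B = 86 + 0.6429 × (60 − 86) = 69.285 → 69

(162, 91, 69)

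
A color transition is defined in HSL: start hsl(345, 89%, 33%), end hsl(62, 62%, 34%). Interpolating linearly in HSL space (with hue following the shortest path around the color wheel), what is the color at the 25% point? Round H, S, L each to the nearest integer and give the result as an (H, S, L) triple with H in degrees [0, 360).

(4, 82, 33)

Hue: 62 − 345 = -283°, but |-283| > 180 so the shorter arc goes the other way: Δh = -283 + 360 = 77°.
H = 345 + 0.25 × (77) = 364.25 → 364 → 364 mod 360 = 4°
S = 89 + 0.25 × (62 − 89) = 82.25 → 82%
L = 33 + 0.25 × (34 − 33) = 33.25 → 33%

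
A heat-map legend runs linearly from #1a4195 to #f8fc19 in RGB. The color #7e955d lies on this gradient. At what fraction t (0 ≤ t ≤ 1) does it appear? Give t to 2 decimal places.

0.45

Invert the lerp on the R channel (largest span, 222): t = (126 − 26) / (248 − 26) = 100/222 = 0.45045.
Check on G: (149 − 65)/(252 − 65) = 0.4492 ✓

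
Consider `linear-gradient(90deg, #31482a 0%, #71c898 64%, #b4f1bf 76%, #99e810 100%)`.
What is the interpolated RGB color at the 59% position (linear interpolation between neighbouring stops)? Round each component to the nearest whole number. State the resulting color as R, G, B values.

(108, 190, 143)

59% lies between the 0% and 64% stops, so the local fraction is t = (59 − 0)/(64 − 0) = 59/64 ≈ 0.9219.
#31482a → (49, 72, 42); #71c898 → (113, 200, 152).
R = 49 + 0.9219 × (113 − 49) = 108.002 → 108
G = 72 + 0.9219 × (200 − 72) = 190.003 → 190
B = 42 + 0.9219 × (152 − 42) = 143.409 → 143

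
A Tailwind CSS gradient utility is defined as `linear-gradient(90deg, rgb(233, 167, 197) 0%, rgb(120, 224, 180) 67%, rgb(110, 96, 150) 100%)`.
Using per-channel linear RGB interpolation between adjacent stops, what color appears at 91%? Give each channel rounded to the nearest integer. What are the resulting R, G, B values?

(113, 131, 158)

91% lies between the 67% and 100% stops, so the local fraction is t = (91 − 67)/(100 − 67) = 24/33 ≈ 0.7273.
R = 120 + 0.7273 × (110 − 120) = 112.727 → 113
G = 224 + 0.7273 × (96 − 224) = 130.906 → 131
B = 180 + 0.7273 × (150 − 180) = 158.181 → 158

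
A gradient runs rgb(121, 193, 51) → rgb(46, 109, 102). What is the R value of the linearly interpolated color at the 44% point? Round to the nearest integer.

R = 121 + 0.44 × (46 − 121) = 88 → 88

88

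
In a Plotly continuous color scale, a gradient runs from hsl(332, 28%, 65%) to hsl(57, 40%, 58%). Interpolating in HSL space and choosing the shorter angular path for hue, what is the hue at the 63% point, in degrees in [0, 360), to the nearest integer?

26

Hue: 57 − 332 = -275°, but |-275| > 180 so the shorter arc goes the other way: Δh = -275 + 360 = 85°.
H = 332 + 0.63 × (85) = 385.55 → 386 → 386 mod 360 = 26°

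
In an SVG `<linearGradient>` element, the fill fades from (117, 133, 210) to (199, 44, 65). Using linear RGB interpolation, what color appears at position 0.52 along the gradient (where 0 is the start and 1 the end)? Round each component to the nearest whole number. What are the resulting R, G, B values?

(160, 87, 135)

R = 117 + 0.52 × (199 − 117) = 117 + 0.52 × 82 = 159.64 → 160
G = 133 + 0.52 × (44 − 133) = 133 + 0.52 × -89 = 86.72 → 87
B = 210 + 0.52 × (65 − 210) = 210 + 0.52 × -145 = 134.6 → 135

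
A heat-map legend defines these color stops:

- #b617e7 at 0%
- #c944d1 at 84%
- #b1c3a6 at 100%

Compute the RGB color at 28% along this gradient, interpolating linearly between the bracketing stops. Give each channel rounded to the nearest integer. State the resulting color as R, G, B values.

28% lies between the 0% and 84% stops, so the local fraction is t = (28 − 0)/(84 − 0) = 28/84 ≈ 0.3333.
#b617e7 → (182, 23, 231); #c944d1 → (201, 68, 209).
R = 182 + 0.3333 × (201 − 182) = 188.333 → 188
G = 23 + 0.3333 × (68 − 23) = 37.998 → 38
B = 231 + 0.3333 × (209 − 231) = 223.667 → 224

(188, 38, 224)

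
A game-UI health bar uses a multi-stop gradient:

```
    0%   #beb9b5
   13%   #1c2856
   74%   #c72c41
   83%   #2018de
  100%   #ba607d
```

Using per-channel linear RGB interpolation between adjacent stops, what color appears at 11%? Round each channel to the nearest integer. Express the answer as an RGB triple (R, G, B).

(53, 62, 101)

11% lies between the 0% and 13% stops, so the local fraction is t = (11 − 0)/(13 − 0) = 11/13 ≈ 0.8462.
#beb9b5 → (190, 185, 181); #1c2856 → (28, 40, 86).
R = 190 + 0.8462 × (28 − 190) = 52.916 → 53
G = 185 + 0.8462 × (40 − 185) = 62.301 → 62
B = 181 + 0.8462 × (86 − 181) = 100.611 → 101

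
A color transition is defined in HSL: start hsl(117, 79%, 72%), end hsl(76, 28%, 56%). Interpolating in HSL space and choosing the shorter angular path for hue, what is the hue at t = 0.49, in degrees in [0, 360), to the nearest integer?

97

Hue arc: Δh = 76 − 117 = -41° (|Δh| ≤ 180, already the shorter path).
H = 117 + 0.49 × (-41) = 96.91 → 97°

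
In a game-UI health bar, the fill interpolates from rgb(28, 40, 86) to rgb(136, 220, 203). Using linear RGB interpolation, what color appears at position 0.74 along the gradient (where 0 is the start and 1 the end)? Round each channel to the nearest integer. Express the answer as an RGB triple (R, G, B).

(108, 173, 173)

R = 28 + 0.74 × (136 − 28) = 28 + 0.74 × 108 = 107.92 → 108
G = 40 + 0.74 × (220 − 40) = 40 + 0.74 × 180 = 173.2 → 173
B = 86 + 0.74 × (203 − 86) = 86 + 0.74 × 117 = 172.58 → 173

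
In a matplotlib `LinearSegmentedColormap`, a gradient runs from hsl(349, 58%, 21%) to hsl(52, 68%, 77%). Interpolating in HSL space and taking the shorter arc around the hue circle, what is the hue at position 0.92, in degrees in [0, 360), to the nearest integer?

Hue: 52 − 349 = -297°, but |-297| > 180 so the shorter arc goes the other way: Δh = -297 + 360 = 63°.
H = 349 + 0.92 × (63) = 406.96 → 407 → 407 mod 360 = 47°

47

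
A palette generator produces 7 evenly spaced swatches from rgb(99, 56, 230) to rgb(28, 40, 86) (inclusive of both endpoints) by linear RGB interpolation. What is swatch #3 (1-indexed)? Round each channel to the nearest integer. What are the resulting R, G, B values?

(75, 51, 182)

With 7 swatches and endpoints inclusive, swatch 3 sits at t = (3 − 1)/(7 − 1) = 2/6 ≈ 0.3333.
R = 99 + 0.3333 × (28 − 99) = 75.336 → 75
G = 56 + 0.3333 × (40 − 56) = 50.667 → 51
B = 230 + 0.3333 × (86 − 230) = 182.005 → 182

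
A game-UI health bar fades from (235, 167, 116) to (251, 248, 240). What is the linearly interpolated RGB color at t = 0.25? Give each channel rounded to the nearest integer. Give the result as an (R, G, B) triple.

(239, 187, 147)

R = 235 + 0.25 × (251 − 235) = 235 + 0.25 × 16 = 239 → 239
G = 167 + 0.25 × (248 − 167) = 167 + 0.25 × 81 = 187.25 → 187
B = 116 + 0.25 × (240 − 116) = 116 + 0.25 × 124 = 147 → 147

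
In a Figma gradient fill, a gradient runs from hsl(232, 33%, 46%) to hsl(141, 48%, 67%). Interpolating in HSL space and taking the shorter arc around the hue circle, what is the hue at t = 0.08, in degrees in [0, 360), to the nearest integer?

225

Hue arc: Δh = 141 − 232 = -91° (|Δh| ≤ 180, already the shorter path).
H = 232 + 0.08 × (-91) = 224.72 → 225°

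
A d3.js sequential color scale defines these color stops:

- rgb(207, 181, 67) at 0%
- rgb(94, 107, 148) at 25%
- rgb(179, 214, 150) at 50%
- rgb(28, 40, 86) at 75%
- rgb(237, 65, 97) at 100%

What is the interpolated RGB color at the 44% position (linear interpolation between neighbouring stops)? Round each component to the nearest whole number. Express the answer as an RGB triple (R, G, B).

44% lies between the 25% and 50% stops, so the local fraction is t = (44 − 25)/(50 − 25) = 19/25 ≈ 0.76.
R = 94 + 0.76 × (179 − 94) = 158.6 → 159
G = 107 + 0.76 × (214 − 107) = 188.32 → 188
B = 148 + 0.76 × (150 − 148) = 149.52 → 150

(159, 188, 150)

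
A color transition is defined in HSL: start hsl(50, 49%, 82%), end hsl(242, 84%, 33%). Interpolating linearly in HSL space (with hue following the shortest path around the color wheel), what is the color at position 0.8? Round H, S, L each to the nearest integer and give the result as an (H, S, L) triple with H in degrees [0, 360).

(276, 77, 43)

Hue: 242 − 50 = 192°, but |192| > 180 so the shorter arc goes the other way: Δh = 192 − 360 = -168°.
H = 50 + 0.8 × (-168) = -84.4 → -84 → -84 mod 360 = 276°
S = 49 + 0.8 × (84 − 49) = 77 → 77%
L = 82 + 0.8 × (33 − 82) = 42.8 → 43%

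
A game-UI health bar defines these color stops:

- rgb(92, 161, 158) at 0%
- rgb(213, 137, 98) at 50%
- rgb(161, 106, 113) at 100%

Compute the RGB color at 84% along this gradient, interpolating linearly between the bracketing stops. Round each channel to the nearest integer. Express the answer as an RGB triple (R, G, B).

(178, 116, 108)

84% lies between the 50% and 100% stops, so the local fraction is t = (84 − 50)/(100 − 50) = 34/50 ≈ 0.68.
R = 213 + 0.68 × (161 − 213) = 177.64 → 178
G = 137 + 0.68 × (106 − 137) = 115.92 → 116
B = 98 + 0.68 × (113 − 98) = 108.2 → 108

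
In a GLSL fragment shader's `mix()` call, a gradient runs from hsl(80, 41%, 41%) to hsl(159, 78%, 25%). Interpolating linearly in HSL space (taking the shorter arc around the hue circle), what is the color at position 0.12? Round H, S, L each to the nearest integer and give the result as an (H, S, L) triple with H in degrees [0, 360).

Hue arc: Δh = 159 − 80 = 79° (|Δh| ≤ 180, already the shorter path).
H = 80 + 0.12 × (79) = 89.48 → 89°
S = 41 + 0.12 × (78 − 41) = 45.44 → 45%
L = 41 + 0.12 × (25 − 41) = 39.08 → 39%

(89, 45, 39)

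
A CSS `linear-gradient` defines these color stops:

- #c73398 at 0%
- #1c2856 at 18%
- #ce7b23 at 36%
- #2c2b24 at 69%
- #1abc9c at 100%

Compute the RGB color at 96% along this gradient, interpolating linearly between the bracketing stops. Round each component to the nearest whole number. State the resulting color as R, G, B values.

96% lies between the 69% and 100% stops, so the local fraction is t = (96 − 69)/(100 − 69) = 27/31 ≈ 0.871.
#2c2b24 → (44, 43, 36); #1abc9c → (26, 188, 156).
R = 44 + 0.871 × (26 − 44) = 28.322 → 28
G = 43 + 0.871 × (188 − 43) = 169.295 → 169
B = 36 + 0.871 × (156 − 36) = 140.52 → 141

(28, 169, 141)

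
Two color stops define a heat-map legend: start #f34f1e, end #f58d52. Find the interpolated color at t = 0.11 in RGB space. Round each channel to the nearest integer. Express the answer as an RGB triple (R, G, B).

#f34f1e → (243, 79, 30); #f58d52 → (245, 141, 82).
R = 243 + 0.11 × (245 − 243) = 243 + 0.11 × 2 = 243.22 → 243
G = 79 + 0.11 × (141 − 79) = 79 + 0.11 × 62 = 85.82 → 86
B = 30 + 0.11 × (82 − 30) = 30 + 0.11 × 52 = 35.72 → 36

(243, 86, 36)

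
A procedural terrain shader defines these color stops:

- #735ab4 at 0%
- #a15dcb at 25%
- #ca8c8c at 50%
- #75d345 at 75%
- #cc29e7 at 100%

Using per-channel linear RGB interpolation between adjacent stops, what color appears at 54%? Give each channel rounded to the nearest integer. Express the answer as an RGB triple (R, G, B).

(188, 151, 129)

54% lies between the 50% and 75% stops, so the local fraction is t = (54 − 50)/(75 − 50) = 4/25 ≈ 0.16.
#ca8c8c → (202, 140, 140); #75d345 → (117, 211, 69).
R = 202 + 0.16 × (117 − 202) = 188.4 → 188
G = 140 + 0.16 × (211 − 140) = 151.36 → 151
B = 140 + 0.16 × (69 − 140) = 128.64 → 129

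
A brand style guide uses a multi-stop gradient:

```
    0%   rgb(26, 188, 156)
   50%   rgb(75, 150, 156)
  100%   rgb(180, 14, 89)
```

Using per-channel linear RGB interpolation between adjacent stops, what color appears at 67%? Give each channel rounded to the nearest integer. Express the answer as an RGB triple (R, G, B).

(111, 104, 133)

67% lies between the 50% and 100% stops, so the local fraction is t = (67 − 50)/(100 − 50) = 17/50 ≈ 0.34.
R = 75 + 0.34 × (180 − 75) = 110.7 → 111
G = 150 + 0.34 × (14 − 150) = 103.76 → 104
B = 156 + 0.34 × (89 − 156) = 133.22 → 133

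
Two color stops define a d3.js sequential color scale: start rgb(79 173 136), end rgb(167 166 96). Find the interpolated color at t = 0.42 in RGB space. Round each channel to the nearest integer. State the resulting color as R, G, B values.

(116, 170, 119)

R = 79 + 0.42 × (167 − 79) = 79 + 0.42 × 88 = 115.96 → 116
G = 173 + 0.42 × (166 − 173) = 173 + 0.42 × -7 = 170.06 → 170
B = 136 + 0.42 × (96 − 136) = 136 + 0.42 × -40 = 119.2 → 119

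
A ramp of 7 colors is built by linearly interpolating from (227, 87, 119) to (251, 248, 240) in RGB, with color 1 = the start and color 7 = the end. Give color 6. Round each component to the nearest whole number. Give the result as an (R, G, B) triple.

With 7 swatches and endpoints inclusive, swatch 6 sits at t = (6 − 1)/(7 − 1) = 5/6 ≈ 0.8333.
R = 227 + 0.8333 × (251 − 227) = 246.999 → 247
G = 87 + 0.8333 × (248 − 87) = 221.161 → 221
B = 119 + 0.8333 × (240 − 119) = 219.829 → 220

(247, 221, 220)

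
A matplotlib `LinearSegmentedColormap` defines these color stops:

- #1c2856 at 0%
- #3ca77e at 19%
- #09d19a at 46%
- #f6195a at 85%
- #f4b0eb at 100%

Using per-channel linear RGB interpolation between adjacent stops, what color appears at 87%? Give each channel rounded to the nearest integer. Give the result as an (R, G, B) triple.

87% lies between the 85% and 100% stops, so the local fraction is t = (87 − 85)/(100 − 85) = 2/15 ≈ 0.1333.
#f6195a → (246, 25, 90); #f4b0eb → (244, 176, 235).
R = 246 + 0.1333 × (244 − 246) = 245.733 → 246
G = 25 + 0.1333 × (176 − 25) = 45.128 → 45
B = 90 + 0.1333 × (235 − 90) = 109.329 → 109

(246, 45, 109)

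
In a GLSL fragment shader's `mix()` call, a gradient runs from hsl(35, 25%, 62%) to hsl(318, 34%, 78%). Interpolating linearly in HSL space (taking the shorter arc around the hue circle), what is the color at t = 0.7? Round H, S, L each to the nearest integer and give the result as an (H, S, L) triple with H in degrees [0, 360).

(341, 31, 73)

Hue: 318 − 35 = 283°, but |283| > 180 so the shorter arc goes the other way: Δh = 283 − 360 = -77°.
H = 35 + 0.7 × (-77) = -18.9 → -19 → -19 mod 360 = 341°
S = 25 + 0.7 × (34 − 25) = 31.3 → 31%
L = 62 + 0.7 × (78 − 62) = 73.2 → 73%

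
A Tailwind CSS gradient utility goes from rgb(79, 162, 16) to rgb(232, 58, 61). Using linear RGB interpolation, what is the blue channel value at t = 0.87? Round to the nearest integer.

55

B = 16 + 0.87 × (61 − 16) = 55.15 → 55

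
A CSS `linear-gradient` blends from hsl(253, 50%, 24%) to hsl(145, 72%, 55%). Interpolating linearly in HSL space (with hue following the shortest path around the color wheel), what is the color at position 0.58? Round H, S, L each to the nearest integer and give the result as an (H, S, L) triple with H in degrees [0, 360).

(190, 63, 42)

Hue arc: Δh = 145 − 253 = -108° (|Δh| ≤ 180, already the shorter path).
H = 253 + 0.58 × (-108) = 190.36 → 190°
S = 50 + 0.58 × (72 − 50) = 62.76 → 63%
L = 24 + 0.58 × (55 − 24) = 41.98 → 42%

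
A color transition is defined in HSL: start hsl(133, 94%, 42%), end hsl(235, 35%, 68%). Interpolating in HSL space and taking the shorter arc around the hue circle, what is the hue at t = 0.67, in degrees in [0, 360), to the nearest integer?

201

Hue arc: Δh = 235 − 133 = 102° (|Δh| ≤ 180, already the shorter path).
H = 133 + 0.67 × (102) = 201.34 → 201°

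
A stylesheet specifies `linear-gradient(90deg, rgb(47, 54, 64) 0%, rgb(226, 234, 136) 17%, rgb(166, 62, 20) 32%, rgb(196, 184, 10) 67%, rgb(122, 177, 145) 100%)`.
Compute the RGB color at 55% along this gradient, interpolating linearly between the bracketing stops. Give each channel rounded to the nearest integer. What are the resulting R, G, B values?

55% lies between the 32% and 67% stops, so the local fraction is t = (55 − 32)/(67 − 32) = 23/35 ≈ 0.6571.
R = 166 + 0.6571 × (196 − 166) = 185.713 → 186
G = 62 + 0.6571 × (184 − 62) = 142.166 → 142
B = 20 + 0.6571 × (10 − 20) = 13.429 → 13

(186, 142, 13)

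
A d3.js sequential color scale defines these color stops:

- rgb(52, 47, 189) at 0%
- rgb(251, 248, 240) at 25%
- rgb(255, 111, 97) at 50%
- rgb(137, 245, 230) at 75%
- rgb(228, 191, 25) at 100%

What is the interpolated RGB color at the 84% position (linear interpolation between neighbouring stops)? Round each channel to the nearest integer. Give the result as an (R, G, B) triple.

(170, 226, 156)

84% lies between the 75% and 100% stops, so the local fraction is t = (84 − 75)/(100 − 75) = 9/25 ≈ 0.36.
R = 137 + 0.36 × (228 − 137) = 169.76 → 170
G = 245 + 0.36 × (191 − 245) = 225.56 → 226
B = 230 + 0.36 × (25 − 230) = 156.2 → 156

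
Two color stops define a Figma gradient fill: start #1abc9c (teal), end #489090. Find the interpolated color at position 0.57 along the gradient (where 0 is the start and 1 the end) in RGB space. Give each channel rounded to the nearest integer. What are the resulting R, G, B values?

(52, 163, 149)

#1abc9c → (26, 188, 156); #489090 → (72, 144, 144).
R = 26 + 0.57 × (72 − 26) = 26 + 0.57 × 46 = 52.22 → 52
G = 188 + 0.57 × (144 − 188) = 188 + 0.57 × -44 = 162.92 → 163
B = 156 + 0.57 × (144 − 156) = 156 + 0.57 × -12 = 149.16 → 149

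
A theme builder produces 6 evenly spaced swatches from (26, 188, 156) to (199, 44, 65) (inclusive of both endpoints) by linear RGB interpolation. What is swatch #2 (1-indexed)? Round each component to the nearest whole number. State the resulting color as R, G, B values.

With 6 swatches and endpoints inclusive, swatch 2 sits at t = (2 − 1)/(6 − 1) = 1/5 ≈ 0.2.
R = 26 + 0.2 × (199 − 26) = 60.6 → 61
G = 188 + 0.2 × (44 − 188) = 159.2 → 159
B = 156 + 0.2 × (65 − 156) = 137.8 → 138

(61, 159, 138)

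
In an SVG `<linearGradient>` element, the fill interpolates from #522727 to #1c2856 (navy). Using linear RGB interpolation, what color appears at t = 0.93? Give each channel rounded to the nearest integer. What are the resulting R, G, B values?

#522727 → (82, 39, 39); #1c2856 → (28, 40, 86).
R = 82 + 0.93 × (28 − 82) = 82 + 0.93 × -54 = 31.78 → 32
G = 39 + 0.93 × (40 − 39) = 39 + 0.93 × 1 = 39.93 → 40
B = 39 + 0.93 × (86 − 39) = 39 + 0.93 × 47 = 82.71 → 83

(32, 40, 83)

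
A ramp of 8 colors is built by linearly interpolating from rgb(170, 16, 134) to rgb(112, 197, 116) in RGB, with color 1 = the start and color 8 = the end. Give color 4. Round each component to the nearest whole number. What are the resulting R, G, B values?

With 8 swatches and endpoints inclusive, swatch 4 sits at t = (4 − 1)/(8 − 1) = 3/7 ≈ 0.4286.
R = 170 + 0.4286 × (112 − 170) = 145.141 → 145
G = 16 + 0.4286 × (197 − 16) = 93.577 → 94
B = 134 + 0.4286 × (116 − 134) = 126.285 → 126

(145, 94, 126)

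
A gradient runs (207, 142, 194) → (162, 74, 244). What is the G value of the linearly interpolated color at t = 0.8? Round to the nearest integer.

88

G = 142 + 0.8 × (74 − 142) = 87.6 → 88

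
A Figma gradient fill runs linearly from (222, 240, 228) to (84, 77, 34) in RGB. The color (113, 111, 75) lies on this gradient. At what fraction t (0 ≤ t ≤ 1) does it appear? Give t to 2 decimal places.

0.79

Invert the lerp on the B channel (largest span, 194): t = (75 − 228) / (34 − 228) = -153/-194 = 0.78866.
Check on R: (113 − 222)/(84 − 222) = 0.7899 ✓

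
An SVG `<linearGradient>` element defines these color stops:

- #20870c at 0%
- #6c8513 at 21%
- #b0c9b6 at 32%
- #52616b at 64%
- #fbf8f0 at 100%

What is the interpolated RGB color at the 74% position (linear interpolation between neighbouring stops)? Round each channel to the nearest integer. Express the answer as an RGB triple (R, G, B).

(129, 139, 144)

74% lies between the 64% and 100% stops, so the local fraction is t = (74 − 64)/(100 − 64) = 10/36 ≈ 0.2778.
#52616b → (82, 97, 107); #fbf8f0 → (251, 248, 240).
R = 82 + 0.2778 × (251 − 82) = 128.948 → 129
G = 97 + 0.2778 × (248 − 97) = 138.948 → 139
B = 107 + 0.2778 × (240 − 107) = 143.947 → 144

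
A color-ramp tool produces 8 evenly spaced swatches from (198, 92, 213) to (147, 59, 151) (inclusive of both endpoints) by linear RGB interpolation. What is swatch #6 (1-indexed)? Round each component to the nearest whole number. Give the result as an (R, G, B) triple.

(162, 68, 169)

With 8 swatches and endpoints inclusive, swatch 6 sits at t = (6 − 1)/(8 − 1) = 5/7 ≈ 0.7143.
R = 198 + 0.7143 × (147 − 198) = 161.571 → 162
G = 92 + 0.7143 × (59 − 92) = 68.428 → 68
B = 213 + 0.7143 × (151 − 213) = 168.713 → 169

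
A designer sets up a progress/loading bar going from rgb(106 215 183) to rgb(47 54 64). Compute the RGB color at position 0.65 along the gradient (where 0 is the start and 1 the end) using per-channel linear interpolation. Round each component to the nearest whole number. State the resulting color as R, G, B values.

R = 106 + 0.65 × (47 − 106) = 106 + 0.65 × -59 = 67.65 → 68
G = 215 + 0.65 × (54 − 215) = 215 + 0.65 × -161 = 110.35 → 110
B = 183 + 0.65 × (64 − 183) = 183 + 0.65 × -119 = 105.65 → 106

(68, 110, 106)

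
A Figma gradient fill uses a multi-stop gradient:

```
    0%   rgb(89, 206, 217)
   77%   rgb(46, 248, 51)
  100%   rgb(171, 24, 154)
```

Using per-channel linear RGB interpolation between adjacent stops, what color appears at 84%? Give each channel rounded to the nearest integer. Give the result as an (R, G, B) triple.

(84, 180, 82)

84% lies between the 77% and 100% stops, so the local fraction is t = (84 − 77)/(100 − 77) = 7/23 ≈ 0.3043.
R = 46 + 0.3043 × (171 − 46) = 84.037 → 84
G = 248 + 0.3043 × (24 − 248) = 179.837 → 180
B = 51 + 0.3043 × (154 − 51) = 82.343 → 82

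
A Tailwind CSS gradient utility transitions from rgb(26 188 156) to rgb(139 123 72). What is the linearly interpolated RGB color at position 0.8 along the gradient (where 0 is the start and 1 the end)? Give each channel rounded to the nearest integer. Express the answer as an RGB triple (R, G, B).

(116, 136, 89)

R = 26 + 0.8 × (139 − 26) = 26 + 0.8 × 113 = 116.4 → 116
G = 188 + 0.8 × (123 − 188) = 188 + 0.8 × -65 = 136 → 136
B = 156 + 0.8 × (72 − 156) = 156 + 0.8 × -84 = 88.8 → 89
So the blended color is (116, 136, 89), about #748859.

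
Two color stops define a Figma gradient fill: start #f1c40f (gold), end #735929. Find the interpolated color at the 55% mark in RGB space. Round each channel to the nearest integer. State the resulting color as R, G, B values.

#f1c40f → (241, 196, 15); #735929 → (115, 89, 41).
55% corresponds to t = 0.55.
R = 241 + 0.55 × (115 − 241) = 241 + 0.55 × -126 = 171.7 → 172
G = 196 + 0.55 × (89 − 196) = 196 + 0.55 × -107 = 137.15 → 137
B = 15 + 0.55 × (41 − 15) = 15 + 0.55 × 26 = 29.3 → 29

(172, 137, 29)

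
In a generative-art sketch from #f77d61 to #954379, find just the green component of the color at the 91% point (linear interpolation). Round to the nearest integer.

G₁ = 125 (from #f77d61), G₂ = 67 (from #954379).
G = 125 + 0.91 × (67 − 125) = 72.22 → 72

72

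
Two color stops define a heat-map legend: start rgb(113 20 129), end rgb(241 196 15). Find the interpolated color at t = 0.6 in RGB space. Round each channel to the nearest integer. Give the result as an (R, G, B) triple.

(190, 126, 61)

R = 113 + 0.6 × (241 − 113) = 113 + 0.6 × 128 = 189.8 → 190
G = 20 + 0.6 × (196 − 20) = 20 + 0.6 × 176 = 125.6 → 126
B = 129 + 0.6 × (15 − 129) = 129 + 0.6 × -114 = 60.6 → 61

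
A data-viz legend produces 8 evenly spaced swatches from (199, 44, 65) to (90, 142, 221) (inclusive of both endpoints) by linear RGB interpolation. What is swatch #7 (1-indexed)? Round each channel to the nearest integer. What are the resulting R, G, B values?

With 8 swatches and endpoints inclusive, swatch 7 sits at t = (7 − 1)/(8 − 1) = 6/7 ≈ 0.8571.
R = 199 + 0.8571 × (90 − 199) = 105.576 → 106
G = 44 + 0.8571 × (142 − 44) = 127.996 → 128
B = 65 + 0.8571 × (221 − 65) = 198.708 → 199

(106, 128, 199)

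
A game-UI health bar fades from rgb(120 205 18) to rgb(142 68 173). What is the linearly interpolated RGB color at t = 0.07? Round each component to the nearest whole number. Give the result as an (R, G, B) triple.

(122, 195, 29)

R = 120 + 0.07 × (142 − 120) = 120 + 0.07 × 22 = 121.54 → 122
G = 205 + 0.07 × (68 − 205) = 205 + 0.07 × -137 = 195.41 → 195
B = 18 + 0.07 × (173 − 18) = 18 + 0.07 × 155 = 28.85 → 29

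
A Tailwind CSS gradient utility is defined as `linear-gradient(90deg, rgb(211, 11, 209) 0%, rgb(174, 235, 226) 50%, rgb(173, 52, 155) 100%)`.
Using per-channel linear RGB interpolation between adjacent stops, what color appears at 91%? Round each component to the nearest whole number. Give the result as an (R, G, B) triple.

91% lies between the 50% and 100% stops, so the local fraction is t = (91 − 50)/(100 − 50) = 41/50 ≈ 0.82.
R = 174 + 0.82 × (173 − 174) = 173.18 → 173
G = 235 + 0.82 × (52 − 235) = 84.94 → 85
B = 226 + 0.82 × (155 − 226) = 167.78 → 168

(173, 85, 168)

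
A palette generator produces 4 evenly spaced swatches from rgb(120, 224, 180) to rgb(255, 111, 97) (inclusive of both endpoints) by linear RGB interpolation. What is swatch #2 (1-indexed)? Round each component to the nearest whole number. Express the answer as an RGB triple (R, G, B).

With 4 swatches and endpoints inclusive, swatch 2 sits at t = (2 − 1)/(4 − 1) = 1/3 ≈ 0.3333.
R = 120 + 0.3333 × (255 − 120) = 164.995 → 165
G = 224 + 0.3333 × (111 − 224) = 186.337 → 186
B = 180 + 0.3333 × (97 − 180) = 152.336 → 152

(165, 186, 152)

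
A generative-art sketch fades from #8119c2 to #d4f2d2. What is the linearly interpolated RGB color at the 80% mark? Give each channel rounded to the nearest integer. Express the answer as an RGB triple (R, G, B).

(195, 199, 207)

#8119c2 → (129, 25, 194); #d4f2d2 → (212, 242, 210).
80% corresponds to t = 0.8.
R = 129 + 0.8 × (212 − 129) = 129 + 0.8 × 83 = 195.4 → 195
G = 25 + 0.8 × (242 − 25) = 25 + 0.8 × 217 = 198.6 → 199
B = 194 + 0.8 × (210 − 194) = 194 + 0.8 × 16 = 206.8 → 207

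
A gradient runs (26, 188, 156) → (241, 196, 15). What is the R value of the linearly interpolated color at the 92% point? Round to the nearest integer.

224

R = 26 + 0.92 × (241 − 26) = 223.8 → 224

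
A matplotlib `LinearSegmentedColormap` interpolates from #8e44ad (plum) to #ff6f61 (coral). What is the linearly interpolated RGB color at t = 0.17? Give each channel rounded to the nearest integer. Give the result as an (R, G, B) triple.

#8e44ad → (142, 68, 173); #ff6f61 → (255, 111, 97).
R = 142 + 0.17 × (255 − 142) = 142 + 0.17 × 113 = 161.21 → 161
G = 68 + 0.17 × (111 − 68) = 68 + 0.17 × 43 = 75.31 → 75
B = 173 + 0.17 × (97 − 173) = 173 + 0.17 × -76 = 160.08 → 160

(161, 75, 160)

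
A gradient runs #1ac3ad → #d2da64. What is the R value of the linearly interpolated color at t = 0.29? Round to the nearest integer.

R₁ = 26 (from #1ac3ad), R₂ = 210 (from #d2da64).
R = 26 + 0.29 × (210 − 26) = 79.36 → 79

79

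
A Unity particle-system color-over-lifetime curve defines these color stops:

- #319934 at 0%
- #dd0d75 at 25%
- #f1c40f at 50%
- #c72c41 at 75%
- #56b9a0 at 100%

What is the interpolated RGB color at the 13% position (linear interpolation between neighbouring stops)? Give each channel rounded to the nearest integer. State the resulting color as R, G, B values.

(138, 80, 86)

13% lies between the 0% and 25% stops, so the local fraction is t = (13 − 0)/(25 − 0) = 13/25 ≈ 0.52.
#319934 → (49, 153, 52); #dd0d75 → (221, 13, 117).
R = 49 + 0.52 × (221 − 49) = 138.44 → 138
G = 153 + 0.52 × (13 − 153) = 80.2 → 80
B = 52 + 0.52 × (117 − 52) = 85.8 → 86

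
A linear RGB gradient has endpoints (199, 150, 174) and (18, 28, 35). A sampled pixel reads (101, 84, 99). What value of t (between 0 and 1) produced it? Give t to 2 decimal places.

Invert the lerp on the R channel (largest span, 181): t = (101 − 199) / (18 − 199) = -98/-181 = 0.54144.
Check on G: (84 − 150)/(28 − 150) = 0.541 ✓

0.54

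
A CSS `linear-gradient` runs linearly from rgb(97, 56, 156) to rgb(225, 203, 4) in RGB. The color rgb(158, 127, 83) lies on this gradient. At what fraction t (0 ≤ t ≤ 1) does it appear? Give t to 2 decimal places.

Invert the lerp on the B channel (largest span, 152): t = (83 − 156) / (4 − 156) = -73/-152 = 0.48026.
Check on R: (158 − 97)/(225 − 97) = 0.4766 ✓

0.48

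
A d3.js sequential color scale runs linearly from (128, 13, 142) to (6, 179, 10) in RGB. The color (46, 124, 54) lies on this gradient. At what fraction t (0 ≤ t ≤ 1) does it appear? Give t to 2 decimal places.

Invert the lerp on the G channel (largest span, 166): t = (124 − 13) / (179 − 13) = 111/166 = 0.66867.
Check on R: (46 − 128)/(6 − 128) = 0.6721 ✓

0.67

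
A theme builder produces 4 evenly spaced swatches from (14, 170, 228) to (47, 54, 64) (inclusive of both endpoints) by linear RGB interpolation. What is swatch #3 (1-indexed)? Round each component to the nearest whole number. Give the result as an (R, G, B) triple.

(36, 93, 119)

With 4 swatches and endpoints inclusive, swatch 3 sits at t = (3 − 1)/(4 − 1) = 2/3 ≈ 0.6667.
R = 14 + 0.6667 × (47 − 14) = 36.001 → 36
G = 170 + 0.6667 × (54 − 170) = 92.663 → 93
B = 228 + 0.6667 × (64 − 228) = 118.661 → 119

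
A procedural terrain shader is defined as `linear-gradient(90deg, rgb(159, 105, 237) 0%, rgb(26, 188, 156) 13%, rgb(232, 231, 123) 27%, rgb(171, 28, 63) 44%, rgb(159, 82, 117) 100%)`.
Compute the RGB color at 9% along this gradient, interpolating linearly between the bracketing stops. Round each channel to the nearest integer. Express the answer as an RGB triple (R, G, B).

9% lies between the 0% and 13% stops, so the local fraction is t = (9 − 0)/(13 − 0) = 9/13 ≈ 0.6923.
R = 159 + 0.6923 × (26 − 159) = 66.924 → 67
G = 105 + 0.6923 × (188 − 105) = 162.461 → 162
B = 237 + 0.6923 × (156 − 237) = 180.924 → 181

(67, 162, 181)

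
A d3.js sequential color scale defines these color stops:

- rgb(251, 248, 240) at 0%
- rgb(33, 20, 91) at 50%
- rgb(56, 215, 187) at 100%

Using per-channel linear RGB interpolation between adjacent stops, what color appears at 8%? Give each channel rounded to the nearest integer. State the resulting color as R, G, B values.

8% lies between the 0% and 50% stops, so the local fraction is t = (8 − 0)/(50 − 0) = 8/50 ≈ 0.16.
R = 251 + 0.16 × (33 − 251) = 216.12 → 216
G = 248 + 0.16 × (20 − 248) = 211.52 → 212
B = 240 + 0.16 × (91 − 240) = 216.16 → 216

(216, 212, 216)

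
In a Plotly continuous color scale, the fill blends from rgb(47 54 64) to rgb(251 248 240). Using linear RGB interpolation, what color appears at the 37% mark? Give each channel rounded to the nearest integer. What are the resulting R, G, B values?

37% corresponds to t = 0.37.
R = 47 + 0.37 × (251 − 47) = 47 + 0.37 × 204 = 122.48 → 122
G = 54 + 0.37 × (248 − 54) = 54 + 0.37 × 194 = 125.78 → 126
B = 64 + 0.37 × (240 − 64) = 64 + 0.37 × 176 = 129.12 → 129
So the blended color is (122, 126, 129), about #7a7e81.

(122, 126, 129)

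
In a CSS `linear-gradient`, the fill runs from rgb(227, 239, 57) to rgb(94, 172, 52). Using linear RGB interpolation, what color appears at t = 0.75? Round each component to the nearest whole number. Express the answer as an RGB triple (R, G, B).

R = 227 + 0.75 × (94 − 227) = 227 + 0.75 × -133 = 127.25 → 127
G = 239 + 0.75 × (172 − 239) = 239 + 0.75 × -67 = 188.75 → 189
B = 57 + 0.75 × (52 − 57) = 57 + 0.75 × -5 = 53.25 → 53
So the blended color is (127, 189, 53), about #7fbd35.

(127, 189, 53)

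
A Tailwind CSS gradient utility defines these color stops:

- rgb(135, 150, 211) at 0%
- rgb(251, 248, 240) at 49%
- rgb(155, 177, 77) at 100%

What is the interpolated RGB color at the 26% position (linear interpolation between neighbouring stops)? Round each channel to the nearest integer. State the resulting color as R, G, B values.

26% lies between the 0% and 49% stops, so the local fraction is t = (26 − 0)/(49 − 0) = 26/49 ≈ 0.5306.
R = 135 + 0.5306 × (251 − 135) = 196.55 → 197
G = 150 + 0.5306 × (248 − 150) = 201.999 → 202
B = 211 + 0.5306 × (240 − 211) = 226.387 → 226

(197, 202, 226)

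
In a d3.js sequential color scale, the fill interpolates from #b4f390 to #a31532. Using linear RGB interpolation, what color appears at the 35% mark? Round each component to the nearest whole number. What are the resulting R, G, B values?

(174, 165, 111)

#b4f390 → (180, 243, 144); #a31532 → (163, 21, 50).
35% corresponds to t = 0.35.
R = 180 + 0.35 × (163 − 180) = 180 + 0.35 × -17 = 174.05 → 174
G = 243 + 0.35 × (21 − 243) = 243 + 0.35 × -222 = 165.3 → 165
B = 144 + 0.35 × (50 − 144) = 144 + 0.35 × -94 = 111.1 → 111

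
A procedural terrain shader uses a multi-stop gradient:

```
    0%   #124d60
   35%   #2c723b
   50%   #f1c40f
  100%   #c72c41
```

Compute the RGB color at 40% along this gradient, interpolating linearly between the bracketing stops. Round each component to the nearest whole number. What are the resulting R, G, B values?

40% lies between the 35% and 50% stops, so the local fraction is t = (40 − 35)/(50 − 35) = 5/15 ≈ 0.3333.
#2c723b → (44, 114, 59); #f1c40f → (241, 196, 15).
R = 44 + 0.3333 × (241 − 44) = 109.66 → 110
G = 114 + 0.3333 × (196 − 114) = 141.331 → 141
B = 59 + 0.3333 × (15 − 59) = 44.335 → 44

(110, 141, 44)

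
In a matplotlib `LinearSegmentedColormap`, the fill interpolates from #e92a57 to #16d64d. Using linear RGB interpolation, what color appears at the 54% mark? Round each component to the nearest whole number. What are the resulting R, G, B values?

#e92a57 → (233, 42, 87); #16d64d → (22, 214, 77).
54% corresponds to t = 0.54.
R = 233 + 0.54 × (22 − 233) = 233 + 0.54 × -211 = 119.06 → 119
G = 42 + 0.54 × (214 − 42) = 42 + 0.54 × 172 = 134.88 → 135
B = 87 + 0.54 × (77 − 87) = 87 + 0.54 × -10 = 81.6 → 82
So the blended color is (119, 135, 82), about #778752.

(119, 135, 82)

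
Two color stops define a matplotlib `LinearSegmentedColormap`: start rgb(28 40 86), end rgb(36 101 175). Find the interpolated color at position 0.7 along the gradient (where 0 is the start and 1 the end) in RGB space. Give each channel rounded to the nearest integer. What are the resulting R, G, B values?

(34, 83, 148)

R = 28 + 0.7 × (36 − 28) = 28 + 0.7 × 8 = 33.6 → 34
G = 40 + 0.7 × (101 − 40) = 40 + 0.7 × 61 = 82.7 → 83
B = 86 + 0.7 × (175 − 86) = 86 + 0.7 × 89 = 148.3 → 148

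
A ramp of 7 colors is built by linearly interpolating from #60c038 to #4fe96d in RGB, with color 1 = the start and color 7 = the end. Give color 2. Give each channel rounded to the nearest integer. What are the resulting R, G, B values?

(93, 199, 65)

With 7 swatches and endpoints inclusive, swatch 2 sits at t = (2 − 1)/(7 − 1) = 1/6 ≈ 0.1667.
#60c038 → (96, 192, 56); #4fe96d → (79, 233, 109).
R = 96 + 0.1667 × (79 − 96) = 93.166 → 93
G = 192 + 0.1667 × (233 − 192) = 198.835 → 199
B = 56 + 0.1667 × (109 − 56) = 64.835 → 65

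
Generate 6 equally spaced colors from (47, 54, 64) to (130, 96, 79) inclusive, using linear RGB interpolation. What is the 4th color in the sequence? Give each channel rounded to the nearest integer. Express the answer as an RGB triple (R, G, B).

(97, 79, 73)

With 6 swatches and endpoints inclusive, swatch 4 sits at t = (4 − 1)/(6 − 1) = 3/5 ≈ 0.6.
R = 47 + 0.6 × (130 − 47) = 96.8 → 97
G = 54 + 0.6 × (96 − 54) = 79.2 → 79
B = 64 + 0.6 × (79 − 64) = 73 → 73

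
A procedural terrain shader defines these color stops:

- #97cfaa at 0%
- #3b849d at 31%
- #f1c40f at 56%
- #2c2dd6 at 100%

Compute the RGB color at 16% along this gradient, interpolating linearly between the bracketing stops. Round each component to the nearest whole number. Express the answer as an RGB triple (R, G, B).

(104, 168, 163)

16% lies between the 0% and 31% stops, so the local fraction is t = (16 − 0)/(31 − 0) = 16/31 ≈ 0.5161.
#97cfaa → (151, 207, 170); #3b849d → (59, 132, 157).
R = 151 + 0.5161 × (59 − 151) = 103.519 → 104
G = 207 + 0.5161 × (132 − 207) = 168.292 → 168
B = 170 + 0.5161 × (157 − 170) = 163.291 → 163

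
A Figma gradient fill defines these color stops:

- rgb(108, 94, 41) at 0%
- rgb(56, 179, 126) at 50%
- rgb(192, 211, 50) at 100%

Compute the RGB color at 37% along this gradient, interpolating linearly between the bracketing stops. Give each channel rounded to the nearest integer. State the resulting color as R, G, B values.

37% lies between the 0% and 50% stops, so the local fraction is t = (37 − 0)/(50 − 0) = 37/50 ≈ 0.74.
R = 108 + 0.74 × (56 − 108) = 69.52 → 70
G = 94 + 0.74 × (179 − 94) = 156.9 → 157
B = 41 + 0.74 × (126 − 41) = 103.9 → 104

(70, 157, 104)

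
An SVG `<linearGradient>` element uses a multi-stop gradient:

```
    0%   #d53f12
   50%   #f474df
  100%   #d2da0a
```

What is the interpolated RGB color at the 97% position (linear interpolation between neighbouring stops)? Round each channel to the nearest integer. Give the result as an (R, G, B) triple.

(212, 212, 23)

97% lies between the 50% and 100% stops, so the local fraction is t = (97 − 50)/(100 − 50) = 47/50 ≈ 0.94.
#f474df → (244, 116, 223); #d2da0a → (210, 218, 10).
R = 244 + 0.94 × (210 − 244) = 212.04 → 212
G = 116 + 0.94 × (218 − 116) = 211.88 → 212
B = 223 + 0.94 × (10 − 223) = 22.78 → 23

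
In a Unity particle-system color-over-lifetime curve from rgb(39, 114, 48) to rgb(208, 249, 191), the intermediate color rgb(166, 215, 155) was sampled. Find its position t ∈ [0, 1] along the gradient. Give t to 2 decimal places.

0.75

Invert the lerp on the R channel (largest span, 169): t = (166 − 39) / (208 − 39) = 127/169 = 0.75148.
Check on G: (215 − 114)/(249 − 114) = 0.7481 ✓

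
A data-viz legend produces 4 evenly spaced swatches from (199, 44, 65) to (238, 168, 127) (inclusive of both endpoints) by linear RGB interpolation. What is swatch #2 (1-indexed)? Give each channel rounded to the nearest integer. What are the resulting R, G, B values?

With 4 swatches and endpoints inclusive, swatch 2 sits at t = (2 − 1)/(4 − 1) = 1/3 ≈ 0.3333.
R = 199 + 0.3333 × (238 − 199) = 211.999 → 212
G = 44 + 0.3333 × (168 − 44) = 85.329 → 85
B = 65 + 0.3333 × (127 − 65) = 85.665 → 86

(212, 85, 86)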